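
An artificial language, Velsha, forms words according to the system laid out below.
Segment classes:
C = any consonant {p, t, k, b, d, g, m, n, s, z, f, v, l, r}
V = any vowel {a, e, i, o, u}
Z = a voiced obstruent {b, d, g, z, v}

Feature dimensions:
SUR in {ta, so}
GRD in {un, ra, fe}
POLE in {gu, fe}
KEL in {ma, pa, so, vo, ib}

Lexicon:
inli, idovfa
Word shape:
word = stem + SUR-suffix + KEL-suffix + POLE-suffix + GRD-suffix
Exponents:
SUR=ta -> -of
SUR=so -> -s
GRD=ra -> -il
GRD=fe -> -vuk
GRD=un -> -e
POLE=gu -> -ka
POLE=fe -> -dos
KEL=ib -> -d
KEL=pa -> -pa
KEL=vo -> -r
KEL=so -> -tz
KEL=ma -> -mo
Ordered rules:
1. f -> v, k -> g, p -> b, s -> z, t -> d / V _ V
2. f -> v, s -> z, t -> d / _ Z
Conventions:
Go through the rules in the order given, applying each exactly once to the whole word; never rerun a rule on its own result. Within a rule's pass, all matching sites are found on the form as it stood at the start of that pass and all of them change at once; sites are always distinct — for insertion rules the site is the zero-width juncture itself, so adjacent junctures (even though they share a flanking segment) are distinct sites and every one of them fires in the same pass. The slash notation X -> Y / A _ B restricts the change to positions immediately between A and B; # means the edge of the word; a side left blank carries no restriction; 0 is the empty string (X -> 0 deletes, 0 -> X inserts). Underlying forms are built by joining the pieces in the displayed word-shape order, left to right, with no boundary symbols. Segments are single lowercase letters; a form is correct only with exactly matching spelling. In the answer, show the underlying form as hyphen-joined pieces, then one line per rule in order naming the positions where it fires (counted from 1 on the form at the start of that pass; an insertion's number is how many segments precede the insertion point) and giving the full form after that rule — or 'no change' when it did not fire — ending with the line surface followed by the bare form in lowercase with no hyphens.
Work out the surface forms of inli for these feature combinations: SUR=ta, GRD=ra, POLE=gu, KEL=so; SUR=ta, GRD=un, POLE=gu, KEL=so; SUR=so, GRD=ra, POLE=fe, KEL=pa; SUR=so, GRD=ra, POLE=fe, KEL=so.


cell SUR=ta, GRD=ra, POLE=gu, KEL=so:
underlying: inli-of-tz-ka-il
1. f -> v, k -> g, p -> b, s -> z, t -> d / V _ V: no change
2. f -> v, s -> z, t -> d / _ Z: fires at position(s) 7: inliofdzkail
surface: inliofdzkail

cell SUR=ta, GRD=un, POLE=gu, KEL=so:
underlying: inli-of-tz-ka-e
1. f -> v, k -> g, p -> b, s -> z, t -> d / V _ V: no change
2. f -> v, s -> z, t -> d / _ Z: fires at position(s) 7: inliofdzkae
surface: inliofdzkae

cell SUR=so, GRD=ra, POLE=fe, KEL=pa:
underlying: inli-s-pa-dos-il
1. f -> v, k -> g, p -> b, s -> z, t -> d / V _ V: fires at position(s) 10: inlispadozil
2. f -> v, s -> z, t -> d / _ Z: no change
surface: inlispadozil

cell SUR=so, GRD=ra, POLE=fe, KEL=so:
underlying: inli-s-tz-dos-il
1. f -> v, k -> g, p -> b, s -> z, t -> d / V _ V: fires at position(s) 10: inlistzdozil
2. f -> v, s -> z, t -> d / _ Z: fires at position(s) 6: inlisdzdozil
surface: inlisdzdozil


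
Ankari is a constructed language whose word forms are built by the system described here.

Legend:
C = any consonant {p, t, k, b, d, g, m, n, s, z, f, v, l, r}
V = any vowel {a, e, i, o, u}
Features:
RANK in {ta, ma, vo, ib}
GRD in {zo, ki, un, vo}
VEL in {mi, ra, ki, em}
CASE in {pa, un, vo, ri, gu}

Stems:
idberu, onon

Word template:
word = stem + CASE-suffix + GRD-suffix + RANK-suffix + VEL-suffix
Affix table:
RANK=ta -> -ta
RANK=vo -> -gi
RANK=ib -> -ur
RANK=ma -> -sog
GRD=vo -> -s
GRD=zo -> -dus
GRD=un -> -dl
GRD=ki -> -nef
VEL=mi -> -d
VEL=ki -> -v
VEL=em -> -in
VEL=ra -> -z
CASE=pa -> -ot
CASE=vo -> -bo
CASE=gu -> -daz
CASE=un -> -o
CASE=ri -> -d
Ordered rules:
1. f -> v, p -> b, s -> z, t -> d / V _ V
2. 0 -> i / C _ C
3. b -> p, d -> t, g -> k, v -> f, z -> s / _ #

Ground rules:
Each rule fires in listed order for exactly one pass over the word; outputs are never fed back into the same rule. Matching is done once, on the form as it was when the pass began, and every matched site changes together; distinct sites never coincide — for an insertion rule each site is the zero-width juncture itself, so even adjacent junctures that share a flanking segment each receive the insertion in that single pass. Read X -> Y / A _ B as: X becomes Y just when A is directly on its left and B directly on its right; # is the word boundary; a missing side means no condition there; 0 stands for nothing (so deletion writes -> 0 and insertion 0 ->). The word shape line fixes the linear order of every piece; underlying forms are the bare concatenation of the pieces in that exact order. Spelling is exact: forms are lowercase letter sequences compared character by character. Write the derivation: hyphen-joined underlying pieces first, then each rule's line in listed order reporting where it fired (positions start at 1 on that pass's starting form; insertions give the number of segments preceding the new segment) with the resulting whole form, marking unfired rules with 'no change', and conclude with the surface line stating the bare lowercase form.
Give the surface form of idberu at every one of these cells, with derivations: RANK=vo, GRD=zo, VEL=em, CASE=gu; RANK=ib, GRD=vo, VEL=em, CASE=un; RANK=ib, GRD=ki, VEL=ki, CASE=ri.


cell RANK=vo, GRD=zo, VEL=em, CASE=gu:
underlying: idberu-daz-dus-gi-in
1. f -> v, p -> b, s -> z, t -> d / V _ V: no change
2. 0 -> i / C _ C: inserts after position(s) 2, 9, 12: idiberudazidusigiin
3. b -> p, d -> t, g -> k, v -> f, z -> s / _ #: no change
surface: idiberudazidusigiin

cell RANK=ib, GRD=vo, VEL=em, CASE=un:
underlying: idberu-o-s-ur-in
1. f -> v, p -> b, s -> z, t -> d / V _ V: fires at position(s) 8: idberuozurin
2. 0 -> i / C _ C: inserts after position(s) 2: idiberuozurin
3. b -> p, d -> t, g -> k, v -> f, z -> s / _ #: no change
surface: idiberuozurin

cell RANK=ib, GRD=ki, VEL=ki, CASE=ri:
underlying: idberu-d-nef-ur-v
1. f -> v, p -> b, s -> z, t -> d / V _ V: fires at position(s) 10: idberudnevurv
2. 0 -> i / C _ C: inserts after position(s) 2, 7, 12: idiberudinevuriv
3. b -> p, d -> t, g -> k, v -> f, z -> s / _ #: fires at position(s) 16: idiberudinevurif
surface: idiberudinevurif


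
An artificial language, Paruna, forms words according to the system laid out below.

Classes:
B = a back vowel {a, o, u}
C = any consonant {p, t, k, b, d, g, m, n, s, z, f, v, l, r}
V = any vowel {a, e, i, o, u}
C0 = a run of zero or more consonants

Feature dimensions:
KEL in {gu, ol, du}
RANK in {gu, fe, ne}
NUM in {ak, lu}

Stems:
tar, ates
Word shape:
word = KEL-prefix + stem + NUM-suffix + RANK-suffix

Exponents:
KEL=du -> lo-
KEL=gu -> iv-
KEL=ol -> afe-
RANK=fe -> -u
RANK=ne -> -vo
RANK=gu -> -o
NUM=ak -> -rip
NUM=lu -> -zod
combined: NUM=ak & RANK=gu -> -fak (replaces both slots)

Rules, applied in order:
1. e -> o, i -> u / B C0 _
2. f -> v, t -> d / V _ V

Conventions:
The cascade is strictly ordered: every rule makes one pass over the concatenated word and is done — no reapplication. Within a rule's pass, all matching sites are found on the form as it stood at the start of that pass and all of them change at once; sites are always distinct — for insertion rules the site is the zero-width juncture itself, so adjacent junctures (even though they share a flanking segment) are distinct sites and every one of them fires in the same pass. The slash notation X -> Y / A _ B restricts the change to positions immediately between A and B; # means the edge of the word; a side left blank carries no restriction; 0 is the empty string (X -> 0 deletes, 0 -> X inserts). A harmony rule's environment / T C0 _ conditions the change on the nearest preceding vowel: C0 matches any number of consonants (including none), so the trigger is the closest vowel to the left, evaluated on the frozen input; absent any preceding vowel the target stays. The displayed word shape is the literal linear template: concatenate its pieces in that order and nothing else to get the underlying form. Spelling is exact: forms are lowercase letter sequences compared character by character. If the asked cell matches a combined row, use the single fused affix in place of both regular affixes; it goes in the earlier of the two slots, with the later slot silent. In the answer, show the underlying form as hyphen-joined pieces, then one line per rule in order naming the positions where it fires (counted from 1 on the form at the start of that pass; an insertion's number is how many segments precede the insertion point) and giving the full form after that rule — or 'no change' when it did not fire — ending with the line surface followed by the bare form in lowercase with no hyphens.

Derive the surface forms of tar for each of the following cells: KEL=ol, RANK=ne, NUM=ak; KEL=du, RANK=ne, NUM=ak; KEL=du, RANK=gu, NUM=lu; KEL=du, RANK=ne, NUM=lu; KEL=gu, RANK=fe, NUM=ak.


cell KEL=ol, RANK=ne, NUM=ak:
underlying: afe-tar-rip-vo
1. e -> o, i -> u / B C0 _: fires at position(s) 3, 8: afotarrupvo
2. f -> v, t -> d / V _ V: fires at position(s) 2, 4: avodarrupvo
surface: avodarrupvo

cell KEL=du, RANK=ne, NUM=ak:
underlying: lo-tar-rip-vo
1. e -> o, i -> u / B C0 _: fires at position(s) 7: lotarrupvo
2. f -> v, t -> d / V _ V: fires at position(s) 3: lodarrupvo
surface: lodarrupvo

cell KEL=du, RANK=gu, NUM=lu:
underlying: lo-tar-zod-o
1. e -> o, i -> u / B C0 _: no change
2. f -> v, t -> d / V _ V: fires at position(s) 3: lodarzodo
surface: lodarzodo

cell KEL=du, RANK=ne, NUM=lu:
underlying: lo-tar-zod-vo
1. e -> o, i -> u / B C0 _: no change
2. f -> v, t -> d / V _ V: fires at position(s) 3: lodarzodvo
surface: lodarzodvo

cell KEL=gu, RANK=fe, NUM=ak:
underlying: iv-tar-rip-u
1. e -> o, i -> u / B C0 _: fires at position(s) 7: ivtarrupu
2. f -> v, t -> d / V _ V: no change
surface: ivtarrupu


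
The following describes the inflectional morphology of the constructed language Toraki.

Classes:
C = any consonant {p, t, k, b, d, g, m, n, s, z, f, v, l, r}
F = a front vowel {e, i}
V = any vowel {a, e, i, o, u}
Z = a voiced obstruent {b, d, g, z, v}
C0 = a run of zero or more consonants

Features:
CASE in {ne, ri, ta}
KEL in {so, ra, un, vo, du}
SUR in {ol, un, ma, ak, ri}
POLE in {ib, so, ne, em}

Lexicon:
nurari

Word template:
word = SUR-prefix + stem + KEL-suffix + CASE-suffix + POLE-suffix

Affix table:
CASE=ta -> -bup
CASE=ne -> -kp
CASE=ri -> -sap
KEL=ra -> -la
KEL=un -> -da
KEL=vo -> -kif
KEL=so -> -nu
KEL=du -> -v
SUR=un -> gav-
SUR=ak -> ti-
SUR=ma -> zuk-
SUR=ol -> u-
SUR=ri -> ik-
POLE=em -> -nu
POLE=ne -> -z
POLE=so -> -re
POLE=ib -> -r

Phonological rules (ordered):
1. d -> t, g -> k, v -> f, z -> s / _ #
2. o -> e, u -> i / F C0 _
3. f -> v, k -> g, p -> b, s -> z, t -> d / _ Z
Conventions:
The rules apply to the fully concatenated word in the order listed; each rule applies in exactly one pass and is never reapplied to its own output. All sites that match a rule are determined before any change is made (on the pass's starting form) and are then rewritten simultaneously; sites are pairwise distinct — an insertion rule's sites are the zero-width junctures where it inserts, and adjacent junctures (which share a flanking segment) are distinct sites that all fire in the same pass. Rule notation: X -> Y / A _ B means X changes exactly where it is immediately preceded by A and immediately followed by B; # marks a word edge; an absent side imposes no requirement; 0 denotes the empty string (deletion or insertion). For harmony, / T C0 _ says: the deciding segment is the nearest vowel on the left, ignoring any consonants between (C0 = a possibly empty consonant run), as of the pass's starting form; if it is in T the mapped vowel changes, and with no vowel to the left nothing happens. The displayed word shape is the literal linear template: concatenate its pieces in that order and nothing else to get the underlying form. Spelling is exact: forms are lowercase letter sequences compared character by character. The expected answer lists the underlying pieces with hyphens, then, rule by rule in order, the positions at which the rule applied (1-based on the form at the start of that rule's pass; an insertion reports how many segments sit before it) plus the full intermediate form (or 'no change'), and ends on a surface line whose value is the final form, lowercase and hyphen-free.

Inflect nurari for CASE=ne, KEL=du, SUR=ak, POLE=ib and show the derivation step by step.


underlying: ti-nurari-v-kp-r
1. d -> t, g -> k, v -> f, z -> s / _ #: no change
2. o -> e, u -> i / F C0 _: fires at position(s) 4: tinirarivkpr
3. f -> v, k -> g, p -> b, s -> z, t -> d / _ Z: no change
surface: tinirarivkpr


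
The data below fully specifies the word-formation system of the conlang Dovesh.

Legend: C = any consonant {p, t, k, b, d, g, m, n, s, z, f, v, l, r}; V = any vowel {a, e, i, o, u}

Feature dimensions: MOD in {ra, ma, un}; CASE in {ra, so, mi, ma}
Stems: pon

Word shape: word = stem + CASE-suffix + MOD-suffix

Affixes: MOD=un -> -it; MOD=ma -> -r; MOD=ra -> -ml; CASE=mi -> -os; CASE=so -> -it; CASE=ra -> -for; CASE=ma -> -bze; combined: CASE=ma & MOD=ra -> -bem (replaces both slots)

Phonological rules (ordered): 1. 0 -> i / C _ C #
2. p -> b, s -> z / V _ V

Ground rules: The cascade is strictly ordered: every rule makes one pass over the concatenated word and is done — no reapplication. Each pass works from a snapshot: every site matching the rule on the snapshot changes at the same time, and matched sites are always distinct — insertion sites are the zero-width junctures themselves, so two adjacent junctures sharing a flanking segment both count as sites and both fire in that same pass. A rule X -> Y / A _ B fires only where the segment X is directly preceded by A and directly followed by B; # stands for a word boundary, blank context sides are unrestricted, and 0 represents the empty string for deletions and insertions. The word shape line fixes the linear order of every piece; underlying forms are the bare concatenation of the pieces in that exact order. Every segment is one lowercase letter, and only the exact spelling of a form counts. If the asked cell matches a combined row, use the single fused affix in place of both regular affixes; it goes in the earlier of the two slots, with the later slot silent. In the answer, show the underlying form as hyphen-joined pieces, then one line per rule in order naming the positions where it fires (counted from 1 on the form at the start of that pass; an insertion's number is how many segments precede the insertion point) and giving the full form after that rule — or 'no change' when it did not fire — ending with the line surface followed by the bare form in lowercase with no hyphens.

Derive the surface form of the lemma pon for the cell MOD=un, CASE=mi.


underlying: pon-os-it
1. 0 -> i / C _ C #: no change
2. p -> b, s -> z / V _ V: fires at position(s) 5: ponozit
surface: ponozit


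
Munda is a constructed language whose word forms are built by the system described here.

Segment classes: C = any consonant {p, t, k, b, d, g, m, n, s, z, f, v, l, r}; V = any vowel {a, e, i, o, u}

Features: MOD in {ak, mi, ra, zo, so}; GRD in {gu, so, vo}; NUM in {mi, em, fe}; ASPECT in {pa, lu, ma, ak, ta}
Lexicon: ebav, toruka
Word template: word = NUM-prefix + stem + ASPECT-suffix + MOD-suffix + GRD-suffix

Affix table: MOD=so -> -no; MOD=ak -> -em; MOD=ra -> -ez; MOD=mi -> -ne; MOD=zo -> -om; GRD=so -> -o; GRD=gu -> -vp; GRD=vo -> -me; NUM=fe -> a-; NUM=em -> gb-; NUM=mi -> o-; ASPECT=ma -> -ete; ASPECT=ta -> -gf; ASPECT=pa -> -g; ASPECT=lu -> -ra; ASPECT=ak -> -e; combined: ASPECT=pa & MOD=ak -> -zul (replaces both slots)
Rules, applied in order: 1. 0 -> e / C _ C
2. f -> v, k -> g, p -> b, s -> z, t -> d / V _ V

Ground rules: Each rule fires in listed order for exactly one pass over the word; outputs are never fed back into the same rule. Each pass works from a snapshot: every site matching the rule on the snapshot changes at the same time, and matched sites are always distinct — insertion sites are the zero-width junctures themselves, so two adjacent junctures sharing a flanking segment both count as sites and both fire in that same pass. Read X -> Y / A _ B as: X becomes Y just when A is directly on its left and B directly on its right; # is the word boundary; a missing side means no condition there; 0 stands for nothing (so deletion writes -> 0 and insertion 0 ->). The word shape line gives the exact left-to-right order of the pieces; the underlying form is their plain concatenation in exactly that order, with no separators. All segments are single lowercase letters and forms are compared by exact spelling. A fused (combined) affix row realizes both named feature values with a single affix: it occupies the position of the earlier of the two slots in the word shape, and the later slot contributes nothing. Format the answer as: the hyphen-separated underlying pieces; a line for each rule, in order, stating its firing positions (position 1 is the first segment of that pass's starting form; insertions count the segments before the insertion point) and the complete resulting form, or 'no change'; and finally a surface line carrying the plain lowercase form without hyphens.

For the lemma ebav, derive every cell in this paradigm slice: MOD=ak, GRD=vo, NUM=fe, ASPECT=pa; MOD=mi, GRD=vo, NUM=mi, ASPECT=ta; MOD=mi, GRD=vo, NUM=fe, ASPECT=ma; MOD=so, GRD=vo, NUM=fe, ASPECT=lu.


cell MOD=ak, GRD=vo, NUM=fe, ASPECT=pa:
underlying: a-ebav-zul-me
1. 0 -> e / C _ C: inserts after position(s) 5, 8: aebavezuleme
2. f -> v, k -> g, p -> b, s -> z, t -> d / V _ V: no change
surface: aebavezuleme

cell MOD=mi, GRD=vo, NUM=mi, ASPECT=ta:
underlying: o-ebav-gf-ne-me
1. 0 -> e / C _ C: inserts after position(s) 5, 6, 7: oebavegefeneme
2. f -> v, k -> g, p -> b, s -> z, t -> d / V _ V: fires at position(s) 9: oebavegeveneme
surface: oebavegeveneme

cell MOD=mi, GRD=vo, NUM=fe, ASPECT=ma:
underlying: a-ebav-ete-ne-me
1. 0 -> e / C _ C: no change
2. f -> v, k -> g, p -> b, s -> z, t -> d / V _ V: fires at position(s) 7: aebavedeneme
surface: aebavedeneme

cell MOD=so, GRD=vo, NUM=fe, ASPECT=lu:
underlying: a-ebav-ra-no-me
1. 0 -> e / C _ C: inserts after position(s) 5: aebaveranome
2. f -> v, k -> g, p -> b, s -> z, t -> d / V _ V: no change
surface: aebaveranome


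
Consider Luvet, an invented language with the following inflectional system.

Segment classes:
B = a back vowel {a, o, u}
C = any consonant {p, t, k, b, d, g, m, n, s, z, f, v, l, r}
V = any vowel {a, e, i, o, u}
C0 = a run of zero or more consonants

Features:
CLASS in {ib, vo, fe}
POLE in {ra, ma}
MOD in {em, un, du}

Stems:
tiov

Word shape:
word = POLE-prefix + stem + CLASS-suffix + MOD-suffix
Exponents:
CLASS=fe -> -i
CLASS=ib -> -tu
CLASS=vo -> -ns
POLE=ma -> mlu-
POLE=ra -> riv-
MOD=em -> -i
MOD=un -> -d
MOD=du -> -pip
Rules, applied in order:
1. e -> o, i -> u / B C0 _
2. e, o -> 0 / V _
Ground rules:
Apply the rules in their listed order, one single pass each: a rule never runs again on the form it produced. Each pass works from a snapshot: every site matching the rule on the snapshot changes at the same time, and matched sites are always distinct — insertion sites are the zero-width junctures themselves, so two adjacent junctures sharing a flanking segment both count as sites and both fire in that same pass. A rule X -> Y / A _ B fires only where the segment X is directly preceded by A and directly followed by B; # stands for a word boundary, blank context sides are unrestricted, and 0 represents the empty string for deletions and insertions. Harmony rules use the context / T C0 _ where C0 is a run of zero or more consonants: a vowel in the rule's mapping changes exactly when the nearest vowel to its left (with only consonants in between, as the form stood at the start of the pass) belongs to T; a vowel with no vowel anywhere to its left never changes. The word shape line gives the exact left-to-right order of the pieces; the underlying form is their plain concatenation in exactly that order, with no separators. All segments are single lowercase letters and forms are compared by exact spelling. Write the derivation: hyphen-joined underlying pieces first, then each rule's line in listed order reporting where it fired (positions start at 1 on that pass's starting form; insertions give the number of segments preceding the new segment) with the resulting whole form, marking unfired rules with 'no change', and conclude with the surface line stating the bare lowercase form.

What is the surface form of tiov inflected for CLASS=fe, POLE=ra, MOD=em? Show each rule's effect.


underlying: riv-tiov-i-i
1. e -> o, i -> u / B C0 _: fires at position(s) 8: rivtiovui
2. e, o -> 0 / V _: fires at position(s) 6: rivtivui
surface: rivtivui


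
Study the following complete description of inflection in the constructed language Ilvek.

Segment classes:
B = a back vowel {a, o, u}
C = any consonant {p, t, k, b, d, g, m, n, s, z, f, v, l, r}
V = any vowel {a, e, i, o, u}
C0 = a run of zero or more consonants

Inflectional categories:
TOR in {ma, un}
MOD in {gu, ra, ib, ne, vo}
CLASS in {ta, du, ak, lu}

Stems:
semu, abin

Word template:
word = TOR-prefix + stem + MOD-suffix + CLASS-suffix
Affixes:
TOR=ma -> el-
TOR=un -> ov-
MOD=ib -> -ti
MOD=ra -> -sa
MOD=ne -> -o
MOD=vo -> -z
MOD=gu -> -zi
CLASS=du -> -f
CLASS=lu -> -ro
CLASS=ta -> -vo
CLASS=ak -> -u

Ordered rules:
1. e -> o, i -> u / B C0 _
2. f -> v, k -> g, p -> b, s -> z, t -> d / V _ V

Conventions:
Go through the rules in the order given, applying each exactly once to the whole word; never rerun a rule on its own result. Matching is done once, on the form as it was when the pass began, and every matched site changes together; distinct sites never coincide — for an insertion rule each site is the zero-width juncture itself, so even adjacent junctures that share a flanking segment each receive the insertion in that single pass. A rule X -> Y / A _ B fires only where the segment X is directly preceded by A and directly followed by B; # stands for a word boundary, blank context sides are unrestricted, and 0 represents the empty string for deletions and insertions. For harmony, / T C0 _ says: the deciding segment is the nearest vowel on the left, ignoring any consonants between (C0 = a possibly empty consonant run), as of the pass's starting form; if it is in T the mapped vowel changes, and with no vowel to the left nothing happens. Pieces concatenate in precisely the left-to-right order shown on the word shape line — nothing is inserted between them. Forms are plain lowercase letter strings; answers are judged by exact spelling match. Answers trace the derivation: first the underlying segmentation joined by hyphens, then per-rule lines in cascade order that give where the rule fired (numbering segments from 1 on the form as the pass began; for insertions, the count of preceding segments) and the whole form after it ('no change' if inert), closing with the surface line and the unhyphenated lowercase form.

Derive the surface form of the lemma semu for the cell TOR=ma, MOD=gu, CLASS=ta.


underlying: el-semu-zi-vo
1. e -> o, i -> u / B C0 _: fires at position(s) 8: elsemuzuvo
2. f -> v, k -> g, p -> b, s -> z, t -> d / V _ V: no change
surface: elsemuzuvo


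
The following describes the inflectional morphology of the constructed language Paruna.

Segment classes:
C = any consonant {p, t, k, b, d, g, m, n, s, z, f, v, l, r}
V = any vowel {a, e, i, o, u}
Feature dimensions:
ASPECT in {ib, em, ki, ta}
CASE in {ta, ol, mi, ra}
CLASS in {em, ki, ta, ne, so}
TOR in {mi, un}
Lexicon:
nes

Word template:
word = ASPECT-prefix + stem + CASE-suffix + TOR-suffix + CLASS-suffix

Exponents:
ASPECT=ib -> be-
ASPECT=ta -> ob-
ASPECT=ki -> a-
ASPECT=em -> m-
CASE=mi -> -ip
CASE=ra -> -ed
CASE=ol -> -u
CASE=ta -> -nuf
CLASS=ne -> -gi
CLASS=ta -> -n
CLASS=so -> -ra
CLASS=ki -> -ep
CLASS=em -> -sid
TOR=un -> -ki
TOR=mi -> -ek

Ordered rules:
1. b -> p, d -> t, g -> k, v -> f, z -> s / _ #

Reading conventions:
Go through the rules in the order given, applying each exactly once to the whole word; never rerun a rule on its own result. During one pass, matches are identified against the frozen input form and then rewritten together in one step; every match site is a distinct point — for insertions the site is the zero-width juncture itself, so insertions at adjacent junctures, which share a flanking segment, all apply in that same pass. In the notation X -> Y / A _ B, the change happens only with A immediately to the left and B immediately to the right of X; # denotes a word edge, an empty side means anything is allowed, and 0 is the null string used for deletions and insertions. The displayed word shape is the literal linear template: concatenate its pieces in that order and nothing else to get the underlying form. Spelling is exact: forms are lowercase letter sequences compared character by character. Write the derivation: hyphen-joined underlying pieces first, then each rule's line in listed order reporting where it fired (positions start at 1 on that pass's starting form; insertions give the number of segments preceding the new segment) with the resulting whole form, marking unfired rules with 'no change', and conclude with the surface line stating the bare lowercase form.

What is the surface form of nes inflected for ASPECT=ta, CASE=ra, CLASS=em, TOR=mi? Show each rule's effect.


underlying: ob-nes-ed-ek-sid
1. b -> p, d -> t, g -> k, v -> f, z -> s / _ #: fires at position(s) 12: obnesedeksit
surface: obnesedeksit


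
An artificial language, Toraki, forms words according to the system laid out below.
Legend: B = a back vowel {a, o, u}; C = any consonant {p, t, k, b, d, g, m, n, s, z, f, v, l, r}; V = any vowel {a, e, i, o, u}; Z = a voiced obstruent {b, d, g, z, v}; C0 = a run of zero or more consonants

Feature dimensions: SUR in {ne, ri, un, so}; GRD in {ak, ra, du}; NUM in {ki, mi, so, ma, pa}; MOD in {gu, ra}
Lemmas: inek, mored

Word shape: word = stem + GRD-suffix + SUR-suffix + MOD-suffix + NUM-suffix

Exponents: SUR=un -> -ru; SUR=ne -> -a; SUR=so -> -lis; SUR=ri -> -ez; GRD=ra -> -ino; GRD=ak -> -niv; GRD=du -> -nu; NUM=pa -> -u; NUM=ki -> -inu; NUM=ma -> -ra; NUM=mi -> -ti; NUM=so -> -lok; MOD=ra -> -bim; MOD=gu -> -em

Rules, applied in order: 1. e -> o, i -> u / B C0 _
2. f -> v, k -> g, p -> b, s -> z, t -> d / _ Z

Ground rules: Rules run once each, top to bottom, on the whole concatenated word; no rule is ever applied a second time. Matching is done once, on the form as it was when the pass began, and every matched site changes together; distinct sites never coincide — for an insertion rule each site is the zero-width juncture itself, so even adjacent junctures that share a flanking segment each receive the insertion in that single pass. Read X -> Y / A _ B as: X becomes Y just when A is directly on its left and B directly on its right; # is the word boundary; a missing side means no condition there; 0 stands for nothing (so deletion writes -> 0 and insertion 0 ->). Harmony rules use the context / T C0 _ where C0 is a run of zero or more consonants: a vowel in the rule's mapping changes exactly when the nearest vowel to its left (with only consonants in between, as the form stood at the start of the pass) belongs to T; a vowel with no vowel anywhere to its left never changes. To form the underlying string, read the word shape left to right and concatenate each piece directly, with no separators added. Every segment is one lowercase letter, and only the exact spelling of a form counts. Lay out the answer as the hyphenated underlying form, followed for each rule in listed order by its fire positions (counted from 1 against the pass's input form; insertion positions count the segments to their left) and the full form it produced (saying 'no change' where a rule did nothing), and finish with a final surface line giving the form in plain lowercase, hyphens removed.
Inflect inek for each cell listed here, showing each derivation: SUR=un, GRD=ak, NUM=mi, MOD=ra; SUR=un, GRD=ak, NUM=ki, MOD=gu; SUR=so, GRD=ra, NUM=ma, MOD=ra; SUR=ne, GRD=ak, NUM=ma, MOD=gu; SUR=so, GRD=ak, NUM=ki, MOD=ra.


cell SUR=un, GRD=ak, NUM=mi, MOD=ra:
underlying: inek-niv-ru-bim-ti
1. e -> o, i -> u / B C0 _: fires at position(s) 11: ineknivrubumti
2. f -> v, k -> g, p -> b, s -> z, t -> d / _ Z: no change
surface: ineknivrubumti

cell SUR=un, GRD=ak, NUM=ki, MOD=gu:
underlying: inek-niv-ru-em-inu
1. e -> o, i -> u / B C0 _: fires at position(s) 10: ineknivruominu
2. f -> v, k -> g, p -> b, s -> z, t -> d / _ Z: no change
surface: ineknivruominu

cell SUR=so, GRD=ra, NUM=ma, MOD=ra:
underlying: inek-ino-lis-bim-ra
1. e -> o, i -> u / B C0 _: fires at position(s) 9: inekinolusbimra
2. f -> v, k -> g, p -> b, s -> z, t -> d / _ Z: fires at position(s) 10: inekinoluzbimra
surface: inekinoluzbimra

cell SUR=ne, GRD=ak, NUM=ma, MOD=gu:
underlying: inek-niv-a-em-ra
1. e -> o, i -> u / B C0 _: fires at position(s) 9: ineknivaomra
2. f -> v, k -> g, p -> b, s -> z, t -> d / _ Z: no change
surface: ineknivaomra

cell SUR=so, GRD=ak, NUM=ki, MOD=ra:
underlying: inek-niv-lis-bim-inu
1. e -> o, i -> u / B C0 _: no change
2. f -> v, k -> g, p -> b, s -> z, t -> d / _ Z: fires at position(s) 10: ineknivlizbiminu
surface: ineknivlizbiminu


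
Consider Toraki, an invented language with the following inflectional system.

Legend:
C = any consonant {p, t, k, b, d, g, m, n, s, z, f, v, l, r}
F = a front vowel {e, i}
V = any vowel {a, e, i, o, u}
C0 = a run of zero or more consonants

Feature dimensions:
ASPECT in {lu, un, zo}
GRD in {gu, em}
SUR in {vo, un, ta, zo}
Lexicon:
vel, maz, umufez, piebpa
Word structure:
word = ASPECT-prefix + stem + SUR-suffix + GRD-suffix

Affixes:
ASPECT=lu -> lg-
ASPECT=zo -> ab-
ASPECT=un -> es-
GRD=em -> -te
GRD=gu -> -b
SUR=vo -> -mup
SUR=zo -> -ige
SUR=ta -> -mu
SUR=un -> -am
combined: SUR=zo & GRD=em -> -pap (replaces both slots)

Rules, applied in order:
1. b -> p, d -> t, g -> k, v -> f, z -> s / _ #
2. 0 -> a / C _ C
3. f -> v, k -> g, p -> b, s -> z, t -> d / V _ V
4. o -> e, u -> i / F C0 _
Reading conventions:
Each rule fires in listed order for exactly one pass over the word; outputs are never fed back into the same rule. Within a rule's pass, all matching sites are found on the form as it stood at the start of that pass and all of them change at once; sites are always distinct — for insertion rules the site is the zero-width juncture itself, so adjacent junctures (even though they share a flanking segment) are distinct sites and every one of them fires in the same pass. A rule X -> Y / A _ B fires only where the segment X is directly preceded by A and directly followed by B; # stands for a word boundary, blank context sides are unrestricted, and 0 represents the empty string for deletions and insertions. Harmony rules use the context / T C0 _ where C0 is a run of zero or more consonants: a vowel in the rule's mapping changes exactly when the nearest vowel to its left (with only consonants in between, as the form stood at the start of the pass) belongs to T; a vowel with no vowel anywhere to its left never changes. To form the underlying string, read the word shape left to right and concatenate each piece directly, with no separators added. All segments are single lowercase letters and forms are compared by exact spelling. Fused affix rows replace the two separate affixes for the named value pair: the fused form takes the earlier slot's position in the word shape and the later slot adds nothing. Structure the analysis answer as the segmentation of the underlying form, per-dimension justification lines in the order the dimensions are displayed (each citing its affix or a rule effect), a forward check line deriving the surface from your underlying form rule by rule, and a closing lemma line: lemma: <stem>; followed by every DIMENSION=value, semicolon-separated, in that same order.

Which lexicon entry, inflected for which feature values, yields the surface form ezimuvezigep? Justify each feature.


underlying: es-umufez-ige-b
ASPECT=un - signalled by the affix es-
GRD=gu - signalled by the affix -b
SUR=zo - signalled by the affix -ige
check: esumufezigeb -> esumufezigep -> esumufezigep -> ezumuvezigep -> ezimuvezigep
lemma: umufez; ASPECT=un; GRD=gu; SUR=zo


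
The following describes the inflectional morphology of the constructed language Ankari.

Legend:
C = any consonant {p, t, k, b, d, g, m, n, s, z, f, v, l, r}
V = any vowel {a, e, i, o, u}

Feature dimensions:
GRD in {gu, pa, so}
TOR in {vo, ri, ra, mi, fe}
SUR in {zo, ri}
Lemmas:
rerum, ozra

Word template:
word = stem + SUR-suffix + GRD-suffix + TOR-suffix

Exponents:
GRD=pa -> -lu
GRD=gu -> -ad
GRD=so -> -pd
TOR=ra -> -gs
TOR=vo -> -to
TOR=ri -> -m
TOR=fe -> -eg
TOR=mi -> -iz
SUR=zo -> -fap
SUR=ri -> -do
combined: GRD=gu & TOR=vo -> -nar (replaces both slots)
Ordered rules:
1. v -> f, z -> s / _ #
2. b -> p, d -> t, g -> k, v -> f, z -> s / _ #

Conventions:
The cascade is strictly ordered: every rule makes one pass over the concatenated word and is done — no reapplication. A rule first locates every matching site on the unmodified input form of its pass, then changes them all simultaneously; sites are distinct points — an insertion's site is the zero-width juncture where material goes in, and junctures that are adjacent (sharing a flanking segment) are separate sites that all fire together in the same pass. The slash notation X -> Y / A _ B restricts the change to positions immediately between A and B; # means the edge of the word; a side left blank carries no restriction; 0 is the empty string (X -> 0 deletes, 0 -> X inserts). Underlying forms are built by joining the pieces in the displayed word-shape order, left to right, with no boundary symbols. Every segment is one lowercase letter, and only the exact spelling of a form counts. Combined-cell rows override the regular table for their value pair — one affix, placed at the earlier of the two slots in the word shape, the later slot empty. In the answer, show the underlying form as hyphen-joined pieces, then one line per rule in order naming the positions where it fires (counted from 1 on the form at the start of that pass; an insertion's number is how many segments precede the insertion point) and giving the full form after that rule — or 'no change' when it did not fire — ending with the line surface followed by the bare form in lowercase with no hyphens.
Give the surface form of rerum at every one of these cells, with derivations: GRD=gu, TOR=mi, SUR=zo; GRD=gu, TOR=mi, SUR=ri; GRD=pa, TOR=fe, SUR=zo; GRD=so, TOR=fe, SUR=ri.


cell GRD=gu, TOR=mi, SUR=zo:
underlying: rerum-fap-ad-iz
1. v -> f, z -> s / _ #: fires at position(s) 12: rerumfapadis
2. b -> p, d -> t, g -> k, v -> f, z -> s / _ #: no change
surface: rerumfapadis

cell GRD=gu, TOR=mi, SUR=ri:
underlying: rerum-do-ad-iz
1. v -> f, z -> s / _ #: fires at position(s) 11: rerumdoadis
2. b -> p, d -> t, g -> k, v -> f, z -> s / _ #: no change
surface: rerumdoadis

cell GRD=pa, TOR=fe, SUR=zo:
underlying: rerum-fap-lu-eg
1. v -> f, z -> s / _ #: no change
2. b -> p, d -> t, g -> k, v -> f, z -> s / _ #: fires at position(s) 12: rerumfapluek
surface: rerumfapluek

cell GRD=so, TOR=fe, SUR=ri:
underlying: rerum-do-pd-eg
1. v -> f, z -> s / _ #: no change
2. b -> p, d -> t, g -> k, v -> f, z -> s / _ #: fires at position(s) 11: rerumdopdek
surface: rerumdopdek


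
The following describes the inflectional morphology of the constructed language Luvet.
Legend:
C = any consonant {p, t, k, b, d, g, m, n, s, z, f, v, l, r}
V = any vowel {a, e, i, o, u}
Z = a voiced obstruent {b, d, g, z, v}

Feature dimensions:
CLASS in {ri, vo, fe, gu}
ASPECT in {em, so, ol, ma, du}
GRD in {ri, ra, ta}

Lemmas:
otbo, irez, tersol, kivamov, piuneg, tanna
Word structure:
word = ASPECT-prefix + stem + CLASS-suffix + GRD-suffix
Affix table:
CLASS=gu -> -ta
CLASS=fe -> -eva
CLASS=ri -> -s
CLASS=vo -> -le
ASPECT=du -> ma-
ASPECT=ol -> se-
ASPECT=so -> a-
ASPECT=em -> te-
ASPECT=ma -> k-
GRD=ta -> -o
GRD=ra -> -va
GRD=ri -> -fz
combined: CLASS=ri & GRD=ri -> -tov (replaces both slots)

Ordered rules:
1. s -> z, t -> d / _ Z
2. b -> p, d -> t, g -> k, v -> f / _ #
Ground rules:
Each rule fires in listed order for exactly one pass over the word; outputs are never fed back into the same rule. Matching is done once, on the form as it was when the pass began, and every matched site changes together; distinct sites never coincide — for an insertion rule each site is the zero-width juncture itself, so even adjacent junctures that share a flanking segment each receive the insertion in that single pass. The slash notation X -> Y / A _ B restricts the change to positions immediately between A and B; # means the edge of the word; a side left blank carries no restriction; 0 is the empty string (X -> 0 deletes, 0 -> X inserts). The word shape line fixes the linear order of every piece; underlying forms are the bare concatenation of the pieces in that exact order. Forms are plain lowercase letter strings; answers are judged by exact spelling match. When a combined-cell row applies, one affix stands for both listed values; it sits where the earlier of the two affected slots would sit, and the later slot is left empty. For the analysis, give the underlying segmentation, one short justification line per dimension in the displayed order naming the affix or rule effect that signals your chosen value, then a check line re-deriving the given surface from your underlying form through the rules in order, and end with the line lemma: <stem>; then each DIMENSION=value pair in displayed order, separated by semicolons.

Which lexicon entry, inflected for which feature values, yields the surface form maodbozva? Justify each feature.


underlying: ma-otbo-s-va
CLASS=ri - signalled by the affix -s
ASPECT=du - signalled by the affix ma-
GRD=ra - signalled by the affix -va
check: maotbosva -> maodbozva -> maodbozva
lemma: otbo; CLASS=ri; ASPECT=du; GRD=ra


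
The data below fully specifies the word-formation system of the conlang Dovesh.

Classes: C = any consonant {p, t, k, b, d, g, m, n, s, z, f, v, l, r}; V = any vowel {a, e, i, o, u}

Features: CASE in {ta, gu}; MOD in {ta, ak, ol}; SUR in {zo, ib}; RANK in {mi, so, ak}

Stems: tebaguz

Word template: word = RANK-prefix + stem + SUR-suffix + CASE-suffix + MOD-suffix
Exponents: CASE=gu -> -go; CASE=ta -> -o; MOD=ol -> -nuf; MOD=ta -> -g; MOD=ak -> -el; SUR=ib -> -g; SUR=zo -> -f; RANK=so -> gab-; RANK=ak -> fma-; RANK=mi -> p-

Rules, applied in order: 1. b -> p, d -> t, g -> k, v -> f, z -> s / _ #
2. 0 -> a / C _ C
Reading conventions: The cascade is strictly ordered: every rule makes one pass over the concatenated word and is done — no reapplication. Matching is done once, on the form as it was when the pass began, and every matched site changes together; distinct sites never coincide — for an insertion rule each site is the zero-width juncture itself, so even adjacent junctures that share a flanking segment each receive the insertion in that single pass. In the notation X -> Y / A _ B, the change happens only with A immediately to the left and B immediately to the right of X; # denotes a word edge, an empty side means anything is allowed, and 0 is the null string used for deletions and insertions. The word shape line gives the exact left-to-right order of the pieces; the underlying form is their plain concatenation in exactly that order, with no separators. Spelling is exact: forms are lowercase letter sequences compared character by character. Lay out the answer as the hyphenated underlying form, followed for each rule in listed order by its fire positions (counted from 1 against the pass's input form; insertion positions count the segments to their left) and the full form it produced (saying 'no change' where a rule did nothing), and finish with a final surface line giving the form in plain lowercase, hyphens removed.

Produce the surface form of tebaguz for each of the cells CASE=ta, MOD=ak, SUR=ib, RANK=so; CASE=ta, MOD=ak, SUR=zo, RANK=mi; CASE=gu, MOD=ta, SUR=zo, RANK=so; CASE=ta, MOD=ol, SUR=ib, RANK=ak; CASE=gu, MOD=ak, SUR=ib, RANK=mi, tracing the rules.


cell CASE=ta, MOD=ak, SUR=ib, RANK=so:
underlying: gab-tebaguz-g-o-el
1. b -> p, d -> t, g -> k, v -> f, z -> s / _ #: no change
2. 0 -> a / C _ C: inserts after position(s) 3, 10: gabatebaguzagoel
surface: gabatebaguzagoel

cell CASE=ta, MOD=ak, SUR=zo, RANK=mi:
underlying: p-tebaguz-f-o-el
1. b -> p, d -> t, g -> k, v -> f, z -> s / _ #: no change
2. 0 -> a / C _ C: inserts after position(s) 1, 8: patebaguzafoel
surface: patebaguzafoel

cell CASE=gu, MOD=ta, SUR=zo, RANK=so:
underlying: gab-tebaguz-f-go-g
1. b -> p, d -> t, g -> k, v -> f, z -> s / _ #: fires at position(s) 14: gabtebaguzfgok
2. 0 -> a / C _ C: inserts after position(s) 3, 10, 11: gabatebaguzafagok
surface: gabatebaguzafagok

cell CASE=ta, MOD=ol, SUR=ib, RANK=ak:
underlying: fma-tebaguz-g-o-nuf
1. b -> p, d -> t, g -> k, v -> f, z -> s / _ #: no change
2. 0 -> a / C _ C: inserts after position(s) 1, 10: famatebaguzagonuf
surface: famatebaguzagonuf

cell CASE=gu, MOD=ak, SUR=ib, RANK=mi:
underlying: p-tebaguz-g-go-el
1. b -> p, d -> t, g -> k, v -> f, z -> s / _ #: no change
2. 0 -> a / C _ C: inserts after position(s) 1, 8, 9: patebaguzagagoel
surface: patebaguzagagoel
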